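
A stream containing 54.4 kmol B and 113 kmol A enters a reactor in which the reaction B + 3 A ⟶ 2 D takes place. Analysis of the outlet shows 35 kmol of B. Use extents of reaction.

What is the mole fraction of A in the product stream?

For B: n = n₀ − 1ξ → 35 = 54.4 − 1ξ, giving ξ = 19.4 kmol.
Outlet amounts (n = n₀ + ν ξ):
  B: 54.4 − 1(19.4) = 35
  A: 113 − 3(19.4) = 54.8
  D: 0 + 2(19.4) = 38.8
Total out = 128.6 kmol; y_A = 54.8 / 128.6 = 0.4261.

0.426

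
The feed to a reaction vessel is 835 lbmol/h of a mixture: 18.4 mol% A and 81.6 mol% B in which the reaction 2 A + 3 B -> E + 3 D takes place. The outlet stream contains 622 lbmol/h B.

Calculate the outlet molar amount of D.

59.4 lbmol/h

For B: n = n₀ − 3ξ → 622 = 681.4 − 3ξ, giving ξ = 19.79 lbmol/h.
Outlet amounts (n = n₀ + ν ξ):
  A: 153.6 − 2(19.79) = 114.1
  B: 681.4 − 3(19.79) = 622
  E: 0 + 1(19.79) = 19.79
  D: 0 + 3(19.79) = 59.36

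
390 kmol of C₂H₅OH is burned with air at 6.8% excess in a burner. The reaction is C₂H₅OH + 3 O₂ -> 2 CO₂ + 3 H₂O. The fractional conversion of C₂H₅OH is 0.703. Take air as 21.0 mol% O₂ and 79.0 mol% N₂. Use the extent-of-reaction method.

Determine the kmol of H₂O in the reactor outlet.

Stoichiometric O₂ = 3 × 390 = 1170 kmol; O₂ fed = 1170 × 1.068 = 1250 kmol.
N₂ fed = 1250 × 79/21 = 4701 kmol.
Fuel reacted = 0.703 × 390 → ξ = 274.2 kmol.
Outlet (n = n₀ + ν ξ):
  C₂H₅OH: 390 − 1(274.2) = 115.8
  O₂: 1250 − 3(274.2) = 427.1
  N₂: 4701 (inert)
  CO₂: 0 + 2(274.2) = 548.3
  H₂O: 0 + 3(274.2) = 822.5

823 kmol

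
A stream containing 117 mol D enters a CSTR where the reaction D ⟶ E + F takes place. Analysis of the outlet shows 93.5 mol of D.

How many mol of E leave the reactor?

For D: n = n₀ − 1ξ → 93.5 = 117 − 1ξ, giving ξ = 23.5 mol.
Outlet amounts (n = n₀ + ν ξ):
  D: 117 − 1(23.5) = 93.5
  E: 0 + 1(23.5) = 23.5
  F: 0 + 1(23.5) = 23.5

23.5 mol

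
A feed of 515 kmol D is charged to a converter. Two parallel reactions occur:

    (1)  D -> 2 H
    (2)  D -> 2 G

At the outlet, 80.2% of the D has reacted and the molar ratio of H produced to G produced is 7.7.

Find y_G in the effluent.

Conversion of D: D consumed = 0.802 × 515 = 413 kmol = 1ξ₁ + 1ξ₂.
Selectivity: 2ξ₁ / (2ξ₂) = 7.7 → ξ₁ = 7.7 ξ₂.
Substitute: (1·7.7 + 1) ξ₂ = 413 → ξ₂ = 47.47 kmol, ξ₁ = 365.6 kmol.
Outlet amounts (n = n₀ + Σ ν·ξ):
  D: 515 − 1(365.6) − 1(47.47) = 102
  H: 0 + 2(365.6) = 731.1
  G: 0 + 2(47.47) = 94.95
Total out = 928 kmol; y_G = 94.95 / 928 = 0.1023.

0.102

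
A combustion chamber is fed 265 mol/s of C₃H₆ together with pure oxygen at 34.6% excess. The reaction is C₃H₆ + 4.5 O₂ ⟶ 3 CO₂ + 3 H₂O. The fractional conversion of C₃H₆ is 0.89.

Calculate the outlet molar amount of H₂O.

Stoichiometric O₂ = 4.5 × 265 = 1192 mol/s; O₂ fed = 1192 × 1.346 = 1605 mol/s.
Fuel reacted = 0.89 × 265 → ξ = 235.8 mol/s.
Outlet (n = n₀ + ν ξ):
  C₃H₆: 265 − 1(235.8) = 29.15
  O₂: 1605 − 4.5(235.8) = 543.8
  CO₂: 0 + 3(235.8) = 707.5
  H₂O: 0 + 3(235.8) = 707.5

708 mol/s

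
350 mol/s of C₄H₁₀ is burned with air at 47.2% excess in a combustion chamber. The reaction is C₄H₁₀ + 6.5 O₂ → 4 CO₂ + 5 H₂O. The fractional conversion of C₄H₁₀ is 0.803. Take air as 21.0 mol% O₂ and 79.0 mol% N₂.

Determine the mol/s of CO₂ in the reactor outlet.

1120 mol/s

Stoichiometric O₂ = 6.5 × 350 = 2275 mol/s; O₂ fed = 2275 × 1.472 = 3349 mol/s.
N₂ fed = 3349 × 79/21 = 12600 mol/s.
Fuel reacted = 0.803 × 350 → ξ = 281.1 mol/s.
Outlet (n = n₀ + ν ξ):
  C₄H₁₀: 350 − 1(281.1) = 68.95
  O₂: 3349 − 6.5(281.1) = 1522
  N₂: 12600 (inert)
  CO₂: 0 + 4(281.1) = 1124
  H₂O: 0 + 5(281.1) = 1405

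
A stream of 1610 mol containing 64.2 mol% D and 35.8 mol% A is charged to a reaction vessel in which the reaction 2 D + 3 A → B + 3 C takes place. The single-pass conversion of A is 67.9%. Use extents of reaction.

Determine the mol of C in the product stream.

391 mol

A reacted = 0.679 × 576.4 = 391.4 mol; ν_A = −3, so ξ = 391.4/3 = 130.5 mol.
Outlet amounts (n = n₀ + ν ξ):
  D: 1034 − 2(130.5) = 772.7
  A: 576.4 − 3(130.5) = 185
  B: 0 + 1(130.5) = 130.5
  C: 0 + 3(130.5) = 391.4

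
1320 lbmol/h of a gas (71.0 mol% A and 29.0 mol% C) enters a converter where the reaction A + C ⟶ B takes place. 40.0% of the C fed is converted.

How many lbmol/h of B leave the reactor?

C reacted = 0.4 × 382.8 = 153.1 lbmol/h; ν_C = −1, so ξ = 153.1/1 = 153.1 lbmol/h.
Outlet amounts (n = n₀ + ν ξ):
  A: 937.2 − 1(153.1) = 784.1
  C: 382.8 − 1(153.1) = 229.7
  B: 0 + 1(153.1) = 153.1

153 lbmol/h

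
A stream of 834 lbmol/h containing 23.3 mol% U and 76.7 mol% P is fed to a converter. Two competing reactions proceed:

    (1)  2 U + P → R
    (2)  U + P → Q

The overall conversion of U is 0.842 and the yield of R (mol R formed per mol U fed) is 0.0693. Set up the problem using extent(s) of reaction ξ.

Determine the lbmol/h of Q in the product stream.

137 lbmol/h

Yield of R: 1ξ₁ / 194.3 = 0.0693 → ξ₁ = 13.47 lbmol/h.
Conversion of U: 2ξ₁ + 1ξ₂ = 0.842 × 194.3 = 163.6 → ξ₂ = 136.7 lbmol/h.
Outlet amounts (n = n₀ + Σ ν·ξ):
  U: 194.3 − 2(13.47) − 1(136.7) = 30.7
  P: 639.7 − 1(13.47) − 1(136.7) = 489.5
  R: 0 + 1(13.47) = 13.47
  Q: 0 + 1(136.7) = 136.7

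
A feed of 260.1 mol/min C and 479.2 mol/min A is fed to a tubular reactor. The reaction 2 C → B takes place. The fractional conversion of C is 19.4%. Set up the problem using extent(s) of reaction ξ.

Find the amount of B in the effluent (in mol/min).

C reacted = 0.194 × 260.1 = 50.46 mol/min; ν_C = −2, so ξ = 50.46/2 = 25.23 mol/min.
Outlet amounts (n = n₀ + ν ξ):
  C: 260.1 − 2(25.23) = 209.6
  B: 0 + 1(25.23) = 25.23
  A: 479.2 (inert)

25.2 mol/min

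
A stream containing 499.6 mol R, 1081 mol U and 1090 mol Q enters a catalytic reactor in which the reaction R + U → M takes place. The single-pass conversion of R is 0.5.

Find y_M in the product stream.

R reacted = 0.5 × 499.6 = 249.8 mol; ν_R = −1, so ξ = 249.8/1 = 249.8 mol.
Outlet amounts (n = n₀ + ν ξ):
  R: 499.6 − 1(249.8) = 249.8
  U: 1081 − 1(249.8) = 831.2
  M: 0 + 1(249.8) = 249.8
  Q: 1090 (inert)
Total out = 2421 mol; y_M = 249.8 / 2421 = 0.1032.

0.103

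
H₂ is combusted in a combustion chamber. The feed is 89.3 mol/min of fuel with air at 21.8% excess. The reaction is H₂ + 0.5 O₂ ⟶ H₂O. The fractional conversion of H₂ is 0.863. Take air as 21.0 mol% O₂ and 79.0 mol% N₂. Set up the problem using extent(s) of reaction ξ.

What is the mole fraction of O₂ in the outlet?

Stoichiometric O₂ = 0.5 × 89.3 = 44.65 mol/min; O₂ fed = 44.65 × 1.218 = 54.38 mol/min.
N₂ fed = 54.38 × 79/21 = 204.6 mol/min.
Fuel reacted = 0.863 × 89.3 → ξ = 77.07 mol/min.
Outlet (n = n₀ + ν ξ):
  H₂: 89.3 − 1(77.07) = 12.23
  O₂: 54.38 − 0.5(77.07) = 15.85
  N₂: 204.6 (inert)
  H₂O: 0 + 1(77.07) = 77.07
Total out = 309.7 mol/min; y_O₂ = 15.85 / 309.7 = 0.05117.

0.0512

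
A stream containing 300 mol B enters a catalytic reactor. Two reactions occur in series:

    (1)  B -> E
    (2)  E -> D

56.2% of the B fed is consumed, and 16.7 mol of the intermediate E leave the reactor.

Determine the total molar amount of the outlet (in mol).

Conversion of B: B consumed = 1ξ₁ = 0.562 × 300 → ξ₁ = 168.6 mol.
E balance: n_E = 0 + 1ξ₁ − 1ξ₂ = 16.7 → ξ₂ = (1·168.6 − 16.7)/1 = 151.9 mol.
Outlet amounts (n = n₀ + Σ ν·ξ):
  B: 300 − 1(168.6) = 131.4
  E: 0 + 1(168.6) − 1(151.9) = 16.7
  D: 0 + 1(151.9) = 151.9
Total out = 131.4 + 16.7 + 151.9 = 300 mol.

300 mol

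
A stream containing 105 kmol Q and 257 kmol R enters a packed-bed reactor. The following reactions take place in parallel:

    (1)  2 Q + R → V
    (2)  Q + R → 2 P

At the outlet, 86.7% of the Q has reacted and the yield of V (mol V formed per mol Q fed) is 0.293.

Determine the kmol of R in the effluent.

197 kmol

Yield of V: 1ξ₁ / 105 = 0.293 → ξ₁ = 30.76 kmol.
Conversion of Q: 2ξ₁ + 1ξ₂ = 0.867 × 105 = 91.03 → ξ₂ = 29.51 kmol.
Outlet amounts (n = n₀ + Σ ν·ξ):
  Q: 105 − 2(30.76) − 1(29.51) = 13.97
  R: 257 − 1(30.76) − 1(29.51) = 196.7
  V: 0 + 1(30.76) = 30.76
  P: 0 + 2(29.51) = 59.01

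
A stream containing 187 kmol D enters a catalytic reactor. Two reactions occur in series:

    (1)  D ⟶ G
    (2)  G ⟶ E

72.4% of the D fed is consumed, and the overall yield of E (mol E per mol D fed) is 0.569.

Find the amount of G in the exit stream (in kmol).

Conversion of D: D consumed = 1ξ₁ = 0.724 × 187 → ξ₁ = 135.4 kmol.
Yield of E: 1ξ₂ / 187 = 0.569 → ξ₂ = 106.4 kmol.
Outlet amounts (n = n₀ + Σ ν·ξ):
  D: 187 − 1(135.4) = 51.61
  G: 0 + 1(135.4) − 1(106.4) = 28.99
  E: 0 + 1(106.4) = 106.4

29 kmol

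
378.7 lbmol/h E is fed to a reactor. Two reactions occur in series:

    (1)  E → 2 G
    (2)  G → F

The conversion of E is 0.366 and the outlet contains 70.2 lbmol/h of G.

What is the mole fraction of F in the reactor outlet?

0.4

Conversion of E: E consumed = 1ξ₁ = 0.366 × 378.7 → ξ₁ = 138.6 lbmol/h.
G balance: n_G = 0 + 2ξ₁ − 1ξ₂ = 70.2 → ξ₂ = (2·138.6 − 70.2)/1 = 207 lbmol/h.
Outlet amounts (n = n₀ + Σ ν·ξ):
  E: 378.7 − 1(138.6) = 240.1
  G: 0 + 2(138.6) − 1(207) = 70.2
  F: 0 + 1(207) = 207
Total out = 517.3 lbmol/h; y_F = 207 / 517.3 = 0.4002.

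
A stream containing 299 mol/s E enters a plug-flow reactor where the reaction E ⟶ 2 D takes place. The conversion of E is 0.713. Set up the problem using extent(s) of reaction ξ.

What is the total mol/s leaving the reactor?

E reacted = 0.713 × 299 = 213.2 mol/s; ν_E = −1, so ξ = 213.2/1 = 213.2 mol/s.
Outlet amounts (n = n₀ + ν ξ):
  E: 299 − 1(213.2) = 85.81
  D: 0 + 2(213.2) = 426.4
Total out = 85.81 + 426.4 = 512.2 mol/s.

512 mol/s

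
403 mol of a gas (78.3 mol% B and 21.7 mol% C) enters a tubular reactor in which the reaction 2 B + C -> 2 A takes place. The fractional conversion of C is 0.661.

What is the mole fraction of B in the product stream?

0.579

C reacted = 0.661 × 87.45 = 57.81 mol; ν_C = −1, so ξ = 57.81/1 = 57.81 mol.
Outlet amounts (n = n₀ + ν ξ):
  B: 315.5 − 2(57.81) = 199.9
  C: 87.45 − 1(57.81) = 29.65
  A: 0 + 2(57.81) = 115.6
Total out = 345.2 mol; y_B = 199.9 / 345.2 = 0.5792.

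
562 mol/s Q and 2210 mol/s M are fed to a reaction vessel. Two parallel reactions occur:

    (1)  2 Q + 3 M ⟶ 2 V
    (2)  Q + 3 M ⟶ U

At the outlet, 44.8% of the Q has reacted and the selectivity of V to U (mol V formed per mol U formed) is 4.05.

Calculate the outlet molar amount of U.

Conversion of Q: Q consumed = 0.448 × 562 = 251.8 mol/s = 2ξ₁ + 1ξ₂.
Selectivity: 2ξ₁ / (1ξ₂) = 4.05 → ξ₁ = 2.025 ξ₂.
Substitute: (2·2.025 + 1) ξ₂ = 251.8 → ξ₂ = 49.86 mol/s, ξ₁ = 101 mol/s.
Outlet amounts (n = n₀ + Σ ν·ξ):
  Q: 562 − 2(101) − 1(49.86) = 310.2
  M: 2210 − 3(101) − 3(49.86) = 1758
  V: 0 + 2(101) = 201.9
  U: 0 + 1(49.86) = 49.86

49.9 mol/s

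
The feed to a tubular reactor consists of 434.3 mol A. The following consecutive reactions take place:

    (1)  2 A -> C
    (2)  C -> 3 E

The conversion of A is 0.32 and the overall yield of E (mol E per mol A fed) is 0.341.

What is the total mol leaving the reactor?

Conversion of A: A consumed = 2ξ₁ = 0.32 × 434.3 → ξ₁ = 69.49 mol.
Yield of E: 3ξ₂ / 434.3 = 0.341 → ξ₂ = 49.37 mol.
Outlet amounts (n = n₀ + Σ ν·ξ):
  A: 434.3 − 2(69.49) = 295.3
  C: 0 + 1(69.49) − 1(49.37) = 20.12
  E: 0 + 3(49.37) = 148.1
Total out = 295.3 + 20.12 + 148.1 = 463.5 mol.

464 mol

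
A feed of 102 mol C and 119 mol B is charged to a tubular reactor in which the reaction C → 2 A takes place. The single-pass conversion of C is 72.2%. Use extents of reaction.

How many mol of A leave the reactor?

C reacted = 0.722 × 102 = 73.64 mol; ν_C = −1, so ξ = 73.64/1 = 73.64 mol.
Outlet amounts (n = n₀ + ν ξ):
  C: 102 − 1(73.64) = 28.36
  A: 0 + 2(73.64) = 147.3
  B: 119 (inert)

147 mol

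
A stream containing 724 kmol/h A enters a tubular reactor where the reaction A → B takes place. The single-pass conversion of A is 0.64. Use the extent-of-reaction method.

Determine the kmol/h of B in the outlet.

A reacted = 0.64 × 724 = 463.4 kmol/h; ν_A = −1, so ξ = 463.4/1 = 463.4 kmol/h.
Outlet amounts (n = n₀ + ν ξ):
  A: 724 − 1(463.4) = 260.6
  B: 0 + 1(463.4) = 463.4

463 kmol/h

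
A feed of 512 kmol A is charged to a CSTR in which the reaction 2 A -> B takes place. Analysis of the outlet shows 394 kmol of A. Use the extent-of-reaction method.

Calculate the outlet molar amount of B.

For A: n = n₀ − 2ξ → 394 = 512 − 2ξ, giving ξ = 59 kmol.
Outlet amounts (n = n₀ + ν ξ):
  A: 512 − 2(59) = 394
  B: 0 + 1(59) = 59

59 kmol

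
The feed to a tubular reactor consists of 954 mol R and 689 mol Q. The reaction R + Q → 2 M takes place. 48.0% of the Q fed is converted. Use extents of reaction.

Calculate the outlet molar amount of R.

623 mol

Q reacted = 0.48 × 689 = 330.7 mol; ν_Q = −1, so ξ = 330.7/1 = 330.7 mol.
Outlet amounts (n = n₀ + ν ξ):
  R: 954 − 1(330.7) = 623.3
  Q: 689 − 1(330.7) = 358.3
  M: 0 + 2(330.7) = 661.4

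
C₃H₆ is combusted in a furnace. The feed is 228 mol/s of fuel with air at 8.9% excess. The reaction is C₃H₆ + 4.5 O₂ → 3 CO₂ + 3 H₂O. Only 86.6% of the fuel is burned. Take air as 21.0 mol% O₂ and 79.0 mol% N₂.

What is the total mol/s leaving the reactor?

Stoichiometric O₂ = 4.5 × 228 = 1026 mol/s; O₂ fed = 1026 × 1.089 = 1117 mol/s.
N₂ fed = 1117 × 79/21 = 4203 mol/s.
Fuel reacted = 0.866 × 228 → ξ = 197.4 mol/s.
Outlet (n = n₀ + ν ξ):
  C₃H₆: 228 − 1(197.4) = 30.55
  O₂: 1117 − 4.5(197.4) = 228.8
  N₂: 4203 (inert)
  CO₂: 0 + 3(197.4) = 592.3
  H₂O: 0 + 3(197.4) = 592.3
Total out = 30.55 + 228.8 + 4203 + 592.3 + 592.3 = 5647 mol/s.

5650 mol/s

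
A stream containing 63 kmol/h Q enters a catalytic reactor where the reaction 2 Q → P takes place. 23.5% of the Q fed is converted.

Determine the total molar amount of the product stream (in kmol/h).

55.6 kmol/h

Q reacted = 0.235 × 63 = 14.8 kmol/h; ν_Q = −2, so ξ = 14.8/2 = 7.402 kmol/h.
Outlet amounts (n = n₀ + ν ξ):
  Q: 63 − 2(7.402) = 48.2
  P: 0 + 1(7.402) = 7.402
Total out = 48.2 + 7.402 = 55.6 kmol/h.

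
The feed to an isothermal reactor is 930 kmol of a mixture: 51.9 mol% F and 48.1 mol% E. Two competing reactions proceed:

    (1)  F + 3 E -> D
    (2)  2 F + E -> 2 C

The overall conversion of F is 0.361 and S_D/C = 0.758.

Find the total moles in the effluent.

655 kmol

Conversion of F: F consumed = 0.361 × 482.7 = 174.2 kmol = 1ξ₁ + 2ξ₂.
Selectivity: 1ξ₁ / (2ξ₂) = 0.758 → ξ₁ = 1.516 ξ₂.
Substitute: (1·1.516 + 2) ξ₂ = 174.2 → ξ₂ = 49.56 kmol, ξ₁ = 75.13 kmol.
Outlet amounts (n = n₀ + Σ ν·ξ):
  F: 482.7 − 1(75.13) − 2(49.56) = 308.4
  E: 447.3 − 3(75.13) − 1(49.56) = 172.4
  D: 0 + 1(75.13) = 75.13
  C: 0 + 2(49.56) = 99.11
Total out = 308.4 + 172.4 + 75.13 + 99.11 = 655.1 kmol.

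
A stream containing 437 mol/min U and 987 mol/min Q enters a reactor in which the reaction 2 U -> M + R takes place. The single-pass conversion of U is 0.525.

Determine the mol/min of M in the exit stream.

U reacted = 0.525 × 437 = 229.4 mol/min; ν_U = −2, so ξ = 229.4/2 = 114.7 mol/min.
Outlet amounts (n = n₀ + ν ξ):
  U: 437 − 2(114.7) = 207.6
  M: 0 + 1(114.7) = 114.7
  R: 0 + 1(114.7) = 114.7
  Q: 987 (inert)

115 mol/min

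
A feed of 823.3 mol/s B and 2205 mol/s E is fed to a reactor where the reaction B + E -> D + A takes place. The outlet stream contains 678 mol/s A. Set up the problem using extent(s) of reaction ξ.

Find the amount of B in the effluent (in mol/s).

For A: n = n₀ + 1ξ → 678 = 0 + 1ξ, giving ξ = 678 mol/s.
Outlet amounts (n = n₀ + ν ξ):
  B: 823.3 − 1(678) = 145.3
  E: 2205 − 1(678) = 1527
  D: 0 + 1(678) = 678
  A: 0 + 1(678) = 678

145 mol/s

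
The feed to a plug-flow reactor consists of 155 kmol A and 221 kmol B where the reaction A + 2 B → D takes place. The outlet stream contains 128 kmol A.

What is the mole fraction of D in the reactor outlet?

0.0839

For A: n = n₀ − 1ξ → 128 = 155 − 1ξ, giving ξ = 27 kmol.
Outlet amounts (n = n₀ + ν ξ):
  A: 155 − 1(27) = 128
  B: 221 − 2(27) = 167
  D: 0 + 1(27) = 27
Total out = 322 kmol; y_D = 27 / 322 = 0.08385.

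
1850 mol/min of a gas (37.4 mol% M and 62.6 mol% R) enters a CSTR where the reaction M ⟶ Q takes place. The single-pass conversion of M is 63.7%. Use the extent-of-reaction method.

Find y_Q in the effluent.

M reacted = 0.637 × 691.9 = 440.7 mol/min; ν_M = −1, so ξ = 440.7/1 = 440.7 mol/min.
Outlet amounts (n = n₀ + ν ξ):
  M: 691.9 − 1(440.7) = 251.2
  Q: 0 + 1(440.7) = 440.7
  R: 1158 (inert)
Total out = 1850 mol/min; y_Q = 440.7 / 1850 = 0.2382.

0.238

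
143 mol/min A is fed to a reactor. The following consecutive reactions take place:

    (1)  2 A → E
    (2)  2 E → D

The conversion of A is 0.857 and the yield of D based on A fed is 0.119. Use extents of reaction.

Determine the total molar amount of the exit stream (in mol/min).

Conversion of A: A consumed = 2ξ₁ = 0.857 × 143 → ξ₁ = 61.28 mol/min.
Yield of D: 1ξ₂ / 143 = 0.119 → ξ₂ = 17.02 mol/min.
Outlet amounts (n = n₀ + Σ ν·ξ):
  A: 143 − 2(61.28) = 20.45
  E: 0 + 1(61.28) − 2(17.02) = 27.24
  D: 0 + 1(17.02) = 17.02
Total out = 20.45 + 27.24 + 17.02 = 64.71 mol/min.

64.7 mol/min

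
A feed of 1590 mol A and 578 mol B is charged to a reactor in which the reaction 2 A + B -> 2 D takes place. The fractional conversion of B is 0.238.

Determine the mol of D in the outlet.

B reacted = 0.238 × 578 = 137.6 mol; ν_B = −1, so ξ = 137.6/1 = 137.6 mol.
Outlet amounts (n = n₀ + ν ξ):
  A: 1590 − 2(137.6) = 1315
  B: 578 − 1(137.6) = 440.4
  D: 0 + 2(137.6) = 275.1

275 mol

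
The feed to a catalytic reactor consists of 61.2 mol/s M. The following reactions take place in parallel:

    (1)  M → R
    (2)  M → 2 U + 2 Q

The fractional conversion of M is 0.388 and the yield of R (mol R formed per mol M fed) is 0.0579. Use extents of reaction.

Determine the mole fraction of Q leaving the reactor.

Yield of R: 1ξ₁ / 61.2 = 0.0579 → ξ₁ = 3.543 mol/s.
Conversion of M: 1ξ₁ + 1ξ₂ = 0.388 × 61.2 = 23.75 → ξ₂ = 20.2 mol/s.
Outlet amounts (n = n₀ + Σ ν·ξ):
  M: 61.2 − 1(3.543) − 1(20.2) = 37.45
  R: 0 + 1(3.543) = 3.543
  U: 0 + 2(20.2) = 40.4
  Q: 0 + 2(20.2) = 40.4
Total out = 121.8 mol/s; y_Q = 40.4 / 121.8 = 0.3317.

0.332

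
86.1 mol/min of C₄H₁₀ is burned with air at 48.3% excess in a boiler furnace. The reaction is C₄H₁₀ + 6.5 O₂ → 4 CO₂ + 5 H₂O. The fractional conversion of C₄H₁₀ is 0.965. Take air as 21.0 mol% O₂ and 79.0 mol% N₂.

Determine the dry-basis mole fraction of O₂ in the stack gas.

Stoichiometric O₂ = 6.5 × 86.1 = 559.6 mol/min; O₂ fed = 559.6 × 1.483 = 830 mol/min.
N₂ fed = 830 × 79/21 = 3122 mol/min.
Fuel reacted = 0.965 × 86.1 → ξ = 83.09 mol/min.
Outlet (n = n₀ + ν ξ):
  C₄H₁₀: 86.1 − 1(83.09) = 3.014
  O₂: 830 − 6.5(83.09) = 289.9
  N₂: 3122 (inert)
  CO₂: 0 + 4(83.09) = 332.3
  H₂O: 0 + 5(83.09) = 415.4
Dry total = 3747 mol/min; y_O₂ (dry) = 289.9 / 3747 = 0.07736.

0.0774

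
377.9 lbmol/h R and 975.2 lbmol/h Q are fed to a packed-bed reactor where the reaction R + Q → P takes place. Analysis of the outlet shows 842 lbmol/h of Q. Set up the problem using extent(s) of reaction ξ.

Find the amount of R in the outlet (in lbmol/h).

245 lbmol/h

For Q: n = n₀ − 1ξ → 842 = 975.2 − 1ξ, giving ξ = 133.2 lbmol/h.
Outlet amounts (n = n₀ + ν ξ):
  R: 377.9 − 1(133.2) = 244.7
  Q: 975.2 − 1(133.2) = 842
  P: 0 + 1(133.2) = 133.2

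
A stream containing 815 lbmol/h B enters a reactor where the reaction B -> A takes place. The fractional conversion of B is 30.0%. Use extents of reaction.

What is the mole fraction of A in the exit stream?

B reacted = 0.3 × 815 = 244.5 lbmol/h; ν_B = −1, so ξ = 244.5/1 = 244.5 lbmol/h.
Outlet amounts (n = n₀ + ν ξ):
  B: 815 − 1(244.5) = 570.5
  A: 0 + 1(244.5) = 244.5
Total out = 815 lbmol/h; y_A = 244.5 / 815 = 0.3.

0.3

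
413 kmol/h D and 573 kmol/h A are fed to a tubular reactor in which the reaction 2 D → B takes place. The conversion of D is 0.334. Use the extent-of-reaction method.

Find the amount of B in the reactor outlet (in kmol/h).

69 kmol/h

D reacted = 0.334 × 413 = 137.9 kmol/h; ν_D = −2, so ξ = 137.9/2 = 68.97 kmol/h.
Outlet amounts (n = n₀ + ν ξ):
  D: 413 − 2(68.97) = 275.1
  B: 0 + 1(68.97) = 68.97
  A: 573 (inert)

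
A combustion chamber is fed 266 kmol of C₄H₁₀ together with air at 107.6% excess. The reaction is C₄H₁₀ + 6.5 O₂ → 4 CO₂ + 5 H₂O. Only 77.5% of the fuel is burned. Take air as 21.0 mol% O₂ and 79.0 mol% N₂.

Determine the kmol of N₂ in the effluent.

13500 kmol

Stoichiometric O₂ = 6.5 × 266 = 1729 kmol; O₂ fed = 1729 × 2.076 = 3589 kmol.
N₂ fed = 3589 × 79/21 = 13500 kmol.
Fuel reacted = 0.775 × 266 → ξ = 206.2 kmol.
Outlet (n = n₀ + ν ξ):
  C₄H₁₀: 266 − 1(206.2) = 59.85
  O₂: 3589 − 6.5(206.2) = 2249
  N₂: 13500 (inert)
  CO₂: 0 + 4(206.2) = 824.6
  H₂O: 0 + 5(206.2) = 1031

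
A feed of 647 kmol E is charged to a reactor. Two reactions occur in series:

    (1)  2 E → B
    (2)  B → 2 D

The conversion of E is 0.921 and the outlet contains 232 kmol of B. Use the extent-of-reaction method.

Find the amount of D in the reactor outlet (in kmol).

132 kmol

Conversion of E: E consumed = 2ξ₁ = 0.921 × 647 → ξ₁ = 297.9 kmol.
B balance: n_B = 0 + 1ξ₁ − 1ξ₂ = 232 → ξ₂ = (1·297.9 − 232)/1 = 65.94 kmol.
Outlet amounts (n = n₀ + Σ ν·ξ):
  E: 647 − 2(297.9) = 51.11
  B: 0 + 1(297.9) − 1(65.94) = 232
  D: 0 + 2(65.94) = 131.9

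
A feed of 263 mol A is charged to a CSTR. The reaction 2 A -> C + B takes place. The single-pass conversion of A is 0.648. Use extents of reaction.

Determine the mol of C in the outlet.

A reacted = 0.648 × 263 = 170.4 mol; ν_A = −2, so ξ = 170.4/2 = 85.21 mol.
Outlet amounts (n = n₀ + ν ξ):
  A: 263 − 2(85.21) = 92.58
  C: 0 + 1(85.21) = 85.21
  B: 0 + 1(85.21) = 85.21

85.2 mol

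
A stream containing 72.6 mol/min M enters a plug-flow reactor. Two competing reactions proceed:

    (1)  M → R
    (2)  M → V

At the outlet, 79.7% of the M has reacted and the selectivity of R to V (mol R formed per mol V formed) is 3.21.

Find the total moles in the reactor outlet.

Conversion of M: M consumed = 0.797 × 72.6 = 57.86 mol/min = 1ξ₁ + 1ξ₂.
Selectivity: 1ξ₁ / (1ξ₂) = 3.21 → ξ₁ = 3.21 ξ₂.
Substitute: (1·3.21 + 1) ξ₂ = 57.86 → ξ₂ = 13.74 mol/min, ξ₁ = 44.12 mol/min.
Outlet amounts (n = n₀ + Σ ν·ξ):
  M: 72.6 − 1(44.12) − 1(13.74) = 14.74
  R: 0 + 1(44.12) = 44.12
  V: 0 + 1(13.74) = 13.74
Total out = 14.74 + 44.12 + 13.74 = 72.6 mol/min.

72.6 mol/min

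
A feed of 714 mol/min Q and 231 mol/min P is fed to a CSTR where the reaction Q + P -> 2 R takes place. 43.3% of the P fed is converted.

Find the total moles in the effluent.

945 mol/min

P reacted = 0.433 × 231 = 100 mol/min; ν_P = −1, so ξ = 100/1 = 100 mol/min.
Outlet amounts (n = n₀ + ν ξ):
  Q: 714 − 1(100) = 614
  P: 231 − 1(100) = 131
  R: 0 + 2(100) = 200
Total out = 614 + 131 + 200 = 945 mol/min.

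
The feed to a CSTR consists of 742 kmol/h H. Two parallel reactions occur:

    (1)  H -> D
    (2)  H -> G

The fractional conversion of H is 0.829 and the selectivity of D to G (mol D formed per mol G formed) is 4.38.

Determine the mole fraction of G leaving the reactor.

0.154

Conversion of H: H consumed = 0.829 × 742 = 615.1 kmol/h = 1ξ₁ + 1ξ₂.
Selectivity: 1ξ₁ / (1ξ₂) = 4.38 → ξ₁ = 4.38 ξ₂.
Substitute: (1·4.38 + 1) ξ₂ = 615.1 → ξ₂ = 114.3 kmol/h, ξ₁ = 500.8 kmol/h.
Outlet amounts (n = n₀ + Σ ν·ξ):
  H: 742 − 1(500.8) − 1(114.3) = 126.9
  D: 0 + 1(500.8) = 500.8
  G: 0 + 1(114.3) = 114.3
Total out = 742 kmol/h; y_G = 114.3 / 742 = 0.1541.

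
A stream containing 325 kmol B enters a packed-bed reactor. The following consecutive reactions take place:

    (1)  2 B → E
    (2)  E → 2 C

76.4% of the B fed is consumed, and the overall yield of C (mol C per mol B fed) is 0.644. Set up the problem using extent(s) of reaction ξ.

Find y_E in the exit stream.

Conversion of B: B consumed = 2ξ₁ = 0.764 × 325 → ξ₁ = 124.2 kmol.
Yield of C: 2ξ₂ / 325 = 0.644 → ξ₂ = 104.7 kmol.
Outlet amounts (n = n₀ + Σ ν·ξ):
  B: 325 − 2(124.2) = 76.7
  E: 0 + 1(124.2) − 1(104.7) = 19.5
  C: 0 + 2(104.7) = 209.3
Total out = 305.5 kmol; y_E = 19.5 / 305.5 = 0.06383.

0.0638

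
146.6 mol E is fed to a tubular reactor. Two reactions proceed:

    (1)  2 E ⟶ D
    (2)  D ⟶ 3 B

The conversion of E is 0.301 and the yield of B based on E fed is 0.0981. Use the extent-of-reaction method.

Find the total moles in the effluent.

134 mol

Conversion of E: E consumed = 2ξ₁ = 0.301 × 146.6 → ξ₁ = 22.06 mol.
Yield of B: 3ξ₂ / 146.6 = 0.0981 → ξ₂ = 4.794 mol.
Outlet amounts (n = n₀ + Σ ν·ξ):
  E: 146.6 − 2(22.06) = 102.5
  D: 0 + 1(22.06) − 1(4.794) = 17.27
  B: 0 + 3(4.794) = 14.38
Total out = 102.5 + 17.27 + 14.38 = 134.1 mol.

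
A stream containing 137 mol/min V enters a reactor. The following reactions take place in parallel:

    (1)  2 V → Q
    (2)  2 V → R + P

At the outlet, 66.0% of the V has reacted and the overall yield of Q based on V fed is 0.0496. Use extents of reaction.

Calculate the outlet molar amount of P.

Yield of Q: 1ξ₁ / 137 = 0.0496 → ξ₁ = 6.795 mol/min.
Conversion of V: 2ξ₁ + 2ξ₂ = 0.66 × 137 = 90.42 → ξ₂ = 38.41 mol/min.
Outlet amounts (n = n₀ + Σ ν·ξ):
  V: 137 − 2(6.795) − 2(38.41) = 46.58
  Q: 0 + 1(6.795) = 6.795
  R: 0 + 1(38.41) = 38.41
  P: 0 + 1(38.41) = 38.41

38.4 mol/min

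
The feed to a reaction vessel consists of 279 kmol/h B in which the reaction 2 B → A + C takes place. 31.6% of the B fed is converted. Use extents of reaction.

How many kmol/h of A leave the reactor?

44.1 kmol/h

B reacted = 0.316 × 279 = 88.16 kmol/h; ν_B = −2, so ξ = 88.16/2 = 44.08 kmol/h.
Outlet amounts (n = n₀ + ν ξ):
  B: 279 − 2(44.08) = 190.8
  A: 0 + 1(44.08) = 44.08
  C: 0 + 1(44.08) = 44.08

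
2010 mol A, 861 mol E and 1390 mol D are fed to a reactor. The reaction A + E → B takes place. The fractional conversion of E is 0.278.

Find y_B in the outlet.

0.0595

E reacted = 0.278 × 861 = 239.4 mol; ν_E = −1, so ξ = 239.4/1 = 239.4 mol.
Outlet amounts (n = n₀ + ν ξ):
  A: 2010 − 1(239.4) = 1771
  E: 861 − 1(239.4) = 621.6
  B: 0 + 1(239.4) = 239.4
  D: 1390 (inert)
Total out = 4022 mol; y_B = 239.4 / 4022 = 0.05952.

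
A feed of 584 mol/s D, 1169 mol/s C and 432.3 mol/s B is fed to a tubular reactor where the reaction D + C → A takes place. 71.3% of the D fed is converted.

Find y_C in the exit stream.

0.425

D reacted = 0.713 × 584 = 416.4 mol/s; ν_D = −1, so ξ = 416.4/1 = 416.4 mol/s.
Outlet amounts (n = n₀ + ν ξ):
  D: 584 − 1(416.4) = 167.6
  C: 1169 − 1(416.4) = 752.6
  A: 0 + 1(416.4) = 416.4
  B: 432.3 (inert)
Total out = 1769 mol/s; y_C = 752.6 / 1769 = 0.4255.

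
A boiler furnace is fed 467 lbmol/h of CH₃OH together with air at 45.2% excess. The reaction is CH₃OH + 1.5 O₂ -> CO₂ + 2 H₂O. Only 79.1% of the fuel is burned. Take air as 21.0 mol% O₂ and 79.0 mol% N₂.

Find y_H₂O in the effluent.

Stoichiometric O₂ = 1.5 × 467 = 700.5 lbmol/h; O₂ fed = 700.5 × 1.452 = 1017 lbmol/h.
N₂ fed = 1017 × 79/21 = 3826 lbmol/h.
Fuel reacted = 0.791 × 467 → ξ = 369.4 lbmol/h.
Outlet (n = n₀ + ν ξ):
  CH₃OH: 467 − 1(369.4) = 97.6
  O₂: 1017 − 1.5(369.4) = 463
  N₂: 3826 (inert)
  CO₂: 0 + 1(369.4) = 369.4
  H₂O: 0 + 2(369.4) = 738.8
Total out = 5495 lbmol/h; y_H₂O = 738.8 / 5495 = 0.1344.

0.134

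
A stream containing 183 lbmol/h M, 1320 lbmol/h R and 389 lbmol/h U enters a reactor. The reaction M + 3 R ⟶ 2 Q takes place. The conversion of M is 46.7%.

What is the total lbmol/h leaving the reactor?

M reacted = 0.467 × 183 = 85.46 lbmol/h; ν_M = −1, so ξ = 85.46/1 = 85.46 lbmol/h.
Outlet amounts (n = n₀ + ν ξ):
  M: 183 − 1(85.46) = 97.54
  R: 1320 − 3(85.46) = 1064
  Q: 0 + 2(85.46) = 170.9
  U: 389 (inert)
Total out = 97.54 + 1064 + 170.9 + 389 = 1721 lbmol/h.

1720 lbmol/h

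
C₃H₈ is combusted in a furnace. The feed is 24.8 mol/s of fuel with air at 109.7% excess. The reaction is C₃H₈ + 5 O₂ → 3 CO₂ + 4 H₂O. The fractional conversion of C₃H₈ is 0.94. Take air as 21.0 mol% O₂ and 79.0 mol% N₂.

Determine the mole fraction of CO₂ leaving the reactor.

0.0544

Stoichiometric O₂ = 5 × 24.8 = 124 mol/s; O₂ fed = 124 × 2.097 = 260 mol/s.
N₂ fed = 260 × 79/21 = 978.2 mol/s.
Fuel reacted = 0.94 × 24.8 → ξ = 23.31 mol/s.
Outlet (n = n₀ + ν ξ):
  C₃H₈: 24.8 − 1(23.31) = 1.488
  O₂: 260 − 5(23.31) = 143.5
  N₂: 978.2 (inert)
  CO₂: 0 + 3(23.31) = 69.94
  H₂O: 0 + 4(23.31) = 93.25
Total out = 1286 mol/s; y_CO₂ = 69.94 / 1286 = 0.05437.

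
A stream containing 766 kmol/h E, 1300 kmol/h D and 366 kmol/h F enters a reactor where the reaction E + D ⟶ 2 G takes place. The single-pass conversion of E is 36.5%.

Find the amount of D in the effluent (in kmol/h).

E reacted = 0.365 × 766 = 279.6 kmol/h; ν_E = −1, so ξ = 279.6/1 = 279.6 kmol/h.
Outlet amounts (n = n₀ + ν ξ):
  E: 766 − 1(279.6) = 486.4
  D: 1300 − 1(279.6) = 1020
  G: 0 + 2(279.6) = 559.2
  F: 366 (inert)

1020 kmol/h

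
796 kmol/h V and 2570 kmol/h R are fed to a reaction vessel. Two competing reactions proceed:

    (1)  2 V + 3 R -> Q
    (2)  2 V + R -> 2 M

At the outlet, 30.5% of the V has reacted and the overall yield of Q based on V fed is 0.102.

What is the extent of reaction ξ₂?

Yield of Q: 1ξ₁ / 796 = 0.102 → ξ₁ = 81.19 kmol/h.
Conversion of V: 2ξ₁ + 2ξ₂ = 0.305 × 796 = 242.8 → ξ₂ = 40.2 kmol/h.
Outlet amounts (n = n₀ + Σ ν·ξ):
  V: 796 − 2(81.19) − 2(40.2) = 553.2
  R: 2570 − 3(81.19) − 1(40.2) = 2286
  Q: 0 + 1(81.19) = 81.19
  M: 0 + 2(40.2) = 80.4

ξ₂ = 40.2 kmol/h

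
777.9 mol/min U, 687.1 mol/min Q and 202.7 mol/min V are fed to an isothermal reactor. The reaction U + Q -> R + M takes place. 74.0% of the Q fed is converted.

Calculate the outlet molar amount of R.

508 mol/min

Q reacted = 0.74 × 687.1 = 508.5 mol/min; ν_Q = −1, so ξ = 508.5/1 = 508.5 mol/min.
Outlet amounts (n = n₀ + ν ξ):
  U: 777.9 − 1(508.5) = 269.4
  Q: 687.1 − 1(508.5) = 178.6
  R: 0 + 1(508.5) = 508.5
  M: 0 + 1(508.5) = 508.5
  V: 202.7 (inert)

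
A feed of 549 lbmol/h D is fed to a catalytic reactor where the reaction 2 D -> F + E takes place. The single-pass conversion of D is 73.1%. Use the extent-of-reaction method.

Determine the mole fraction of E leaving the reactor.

0.365

D reacted = 0.731 × 549 = 401.3 lbmol/h; ν_D = −2, so ξ = 401.3/2 = 200.7 lbmol/h.
Outlet amounts (n = n₀ + ν ξ):
  D: 549 − 2(200.7) = 147.7
  F: 0 + 1(200.7) = 200.7
  E: 0 + 1(200.7) = 200.7
Total out = 549 lbmol/h; y_E = 200.7 / 549 = 0.3655.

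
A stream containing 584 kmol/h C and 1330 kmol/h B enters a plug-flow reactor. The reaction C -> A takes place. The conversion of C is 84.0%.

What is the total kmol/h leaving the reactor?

C reacted = 0.84 × 584 = 490.6 kmol/h; ν_C = −1, so ξ = 490.6/1 = 490.6 kmol/h.
Outlet amounts (n = n₀ + ν ξ):
  C: 584 − 1(490.6) = 93.44
  A: 0 + 1(490.6) = 490.6
  B: 1330 (inert)
Total out = 93.44 + 490.6 + 1330 = 1914 kmol/h.

1910 kmol/h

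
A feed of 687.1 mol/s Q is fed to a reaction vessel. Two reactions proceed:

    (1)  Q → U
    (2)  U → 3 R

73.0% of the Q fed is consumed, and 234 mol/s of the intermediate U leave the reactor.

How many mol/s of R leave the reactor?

Conversion of Q: Q consumed = 1ξ₁ = 0.73 × 687.1 → ξ₁ = 501.6 mol/s.
U balance: n_U = 0 + 1ξ₁ − 1ξ₂ = 234 → ξ₂ = (1·501.6 − 234)/1 = 267.6 mol/s.
Outlet amounts (n = n₀ + Σ ν·ξ):
  Q: 687.1 − 1(501.6) = 185.5
  U: 0 + 1(501.6) − 1(267.6) = 234
  R: 0 + 3(267.6) = 802.7

803 mol/s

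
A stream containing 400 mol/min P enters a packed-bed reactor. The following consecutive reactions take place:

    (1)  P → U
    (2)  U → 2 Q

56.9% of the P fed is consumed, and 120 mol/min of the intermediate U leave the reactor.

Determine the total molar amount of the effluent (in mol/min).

Conversion of P: P consumed = 1ξ₁ = 0.569 × 400 → ξ₁ = 227.6 mol/min.
U balance: n_U = 0 + 1ξ₁ − 1ξ₂ = 120 → ξ₂ = (1·227.6 − 120)/1 = 107.6 mol/min.
Outlet amounts (n = n₀ + Σ ν·ξ):
  P: 400 − 1(227.6) = 172.4
  U: 0 + 1(227.6) − 1(107.6) = 120
  Q: 0 + 2(107.6) = 215.2
Total out = 172.4 + 120 + 215.2 = 507.6 mol/min.

508 mol/min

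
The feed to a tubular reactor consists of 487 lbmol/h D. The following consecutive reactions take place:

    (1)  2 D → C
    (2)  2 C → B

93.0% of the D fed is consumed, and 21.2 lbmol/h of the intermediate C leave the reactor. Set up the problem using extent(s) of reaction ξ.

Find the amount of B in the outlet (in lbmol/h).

Conversion of D: D consumed = 2ξ₁ = 0.93 × 487 → ξ₁ = 226.5 lbmol/h.
C balance: n_C = 0 + 1ξ₁ − 2ξ₂ = 21.2 → ξ₂ = (1·226.5 − 21.2)/2 = 102.6 lbmol/h.
Outlet amounts (n = n₀ + Σ ν·ξ):
  D: 487 − 2(226.5) = 34.09
  C: 0 + 1(226.5) − 2(102.6) = 21.2
  B: 0 + 1(102.6) = 102.6

103 lbmol/h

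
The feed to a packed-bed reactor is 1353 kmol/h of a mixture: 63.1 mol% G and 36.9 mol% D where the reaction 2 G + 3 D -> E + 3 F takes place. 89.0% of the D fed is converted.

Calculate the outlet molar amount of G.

D reacted = 0.89 × 499.3 = 444.3 kmol/h; ν_D = −3, so ξ = 444.3/3 = 148.1 kmol/h.
Outlet amounts (n = n₀ + ν ξ):
  G: 853.7 − 2(148.1) = 557.5
  D: 499.3 − 3(148.1) = 54.92
  E: 0 + 1(148.1) = 148.1
  F: 0 + 3(148.1) = 444.3

558 kmol/h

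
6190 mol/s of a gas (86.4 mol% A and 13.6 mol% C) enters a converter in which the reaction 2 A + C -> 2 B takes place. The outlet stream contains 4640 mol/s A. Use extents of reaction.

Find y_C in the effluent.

0.0836

For A: n = n₀ − 2ξ → 4640 = 5348 − 2ξ, giving ξ = 354.1 mol/s.
Outlet amounts (n = n₀ + ν ξ):
  A: 5348 − 2(354.1) = 4640
  C: 841.8 − 1(354.1) = 487.8
  B: 0 + 2(354.1) = 708.2
Total out = 5836 mol/s; y_C = 487.8 / 5836 = 0.08358.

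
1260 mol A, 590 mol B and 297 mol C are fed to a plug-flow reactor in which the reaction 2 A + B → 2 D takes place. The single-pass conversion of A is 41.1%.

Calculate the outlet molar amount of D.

518 mol

A reacted = 0.411 × 1260 = 517.9 mol; ν_A = −2, so ξ = 517.9/2 = 258.9 mol.
Outlet amounts (n = n₀ + ν ξ):
  A: 1260 − 2(258.9) = 742.1
  B: 590 − 1(258.9) = 331.1
  D: 0 + 2(258.9) = 517.9
  C: 297 (inert)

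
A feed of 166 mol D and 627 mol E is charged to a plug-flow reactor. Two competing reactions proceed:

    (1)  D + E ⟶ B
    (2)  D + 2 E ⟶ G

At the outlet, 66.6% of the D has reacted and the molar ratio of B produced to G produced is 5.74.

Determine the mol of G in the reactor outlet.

16.4 mol

Conversion of D: D consumed = 0.666 × 166 = 110.6 mol = 1ξ₁ + 1ξ₂.
Selectivity: 1ξ₁ / (1ξ₂) = 5.74 → ξ₁ = 5.74 ξ₂.
Substitute: (1·5.74 + 1) ξ₂ = 110.6 → ξ₂ = 16.4 mol, ξ₁ = 94.15 mol.
Outlet amounts (n = n₀ + Σ ν·ξ):
  D: 166 − 1(94.15) − 1(16.4) = 55.44
  E: 627 − 1(94.15) − 2(16.4) = 500
  B: 0 + 1(94.15) = 94.15
  G: 0 + 1(16.4) = 16.4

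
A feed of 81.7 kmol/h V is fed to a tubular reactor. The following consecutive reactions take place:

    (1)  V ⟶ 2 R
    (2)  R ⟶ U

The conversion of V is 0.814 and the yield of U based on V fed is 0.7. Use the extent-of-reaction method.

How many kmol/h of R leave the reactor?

75.8 kmol/h

Conversion of V: V consumed = 1ξ₁ = 0.814 × 81.7 → ξ₁ = 66.5 kmol/h.
Yield of U: 1ξ₂ / 81.7 = 0.7 → ξ₂ = 57.19 kmol/h.
Outlet amounts (n = n₀ + Σ ν·ξ):
  V: 81.7 − 1(66.5) = 15.2
  R: 0 + 2(66.5) − 1(57.19) = 75.82
  U: 0 + 1(57.19) = 57.19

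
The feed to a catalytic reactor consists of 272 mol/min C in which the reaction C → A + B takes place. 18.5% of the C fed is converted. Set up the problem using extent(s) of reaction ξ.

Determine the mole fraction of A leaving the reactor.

C reacted = 0.185 × 272 = 50.32 mol/min; ν_C = −1, so ξ = 50.32/1 = 50.32 mol/min.
Outlet amounts (n = n₀ + ν ξ):
  C: 272 − 1(50.32) = 221.7
  A: 0 + 1(50.32) = 50.32
  B: 0 + 1(50.32) = 50.32
Total out = 322.3 mol/min; y_A = 50.32 / 322.3 = 0.1561.

0.156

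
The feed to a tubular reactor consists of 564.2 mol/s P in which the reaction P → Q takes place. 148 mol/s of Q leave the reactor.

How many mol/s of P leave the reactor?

416 mol/s

For Q: n = n₀ + 1ξ → 148 = 0 + 1ξ, giving ξ = 148 mol/s.
Outlet amounts (n = n₀ + ν ξ):
  P: 564.2 − 1(148) = 416.2
  Q: 0 + 1(148) = 148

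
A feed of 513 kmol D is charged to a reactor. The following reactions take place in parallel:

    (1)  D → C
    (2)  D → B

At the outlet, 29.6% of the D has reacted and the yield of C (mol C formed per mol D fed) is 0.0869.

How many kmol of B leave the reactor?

Yield of C: 1ξ₁ / 513 = 0.0869 → ξ₁ = 44.58 kmol.
Conversion of D: 1ξ₁ + 1ξ₂ = 0.296 × 513 = 151.8 → ξ₂ = 107.3 kmol.
Outlet amounts (n = n₀ + Σ ν·ξ):
  D: 513 − 1(44.58) − 1(107.3) = 361.2
  C: 0 + 1(44.58) = 44.58
  B: 0 + 1(107.3) = 107.3

107 kmol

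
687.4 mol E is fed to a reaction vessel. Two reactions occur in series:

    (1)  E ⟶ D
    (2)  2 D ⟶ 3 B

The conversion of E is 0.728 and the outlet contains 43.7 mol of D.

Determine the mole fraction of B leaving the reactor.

Conversion of E: E consumed = 1ξ₁ = 0.728 × 687.4 → ξ₁ = 500.4 mol.
D balance: n_D = 0 + 1ξ₁ − 2ξ₂ = 43.7 → ξ₂ = (1·500.4 − 43.7)/2 = 228.4 mol.
Outlet amounts (n = n₀ + Σ ν·ξ):
  E: 687.4 − 1(500.4) = 187
  D: 0 + 1(500.4) − 2(228.4) = 43.7
  B: 0 + 3(228.4) = 685.1
Total out = 915.8 mol; y_B = 685.1 / 915.8 = 0.7481.

0.748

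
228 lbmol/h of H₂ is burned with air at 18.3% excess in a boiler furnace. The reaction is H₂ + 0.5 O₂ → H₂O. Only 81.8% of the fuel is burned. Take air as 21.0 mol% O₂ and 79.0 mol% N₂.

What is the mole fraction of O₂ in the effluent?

0.0536

Stoichiometric O₂ = 0.5 × 228 = 114 lbmol/h; O₂ fed = 114 × 1.183 = 134.9 lbmol/h.
N₂ fed = 134.9 × 79/21 = 507.3 lbmol/h.
Fuel reacted = 0.818 × 228 → ξ = 186.5 lbmol/h.
Outlet (n = n₀ + ν ξ):
  H₂: 228 − 1(186.5) = 41.5
  O₂: 134.9 − 0.5(186.5) = 41.61
  N₂: 507.3 (inert)
  H₂O: 0 + 1(186.5) = 186.5
Total out = 776.9 lbmol/h; y_O₂ = 41.61 / 776.9 = 0.05356.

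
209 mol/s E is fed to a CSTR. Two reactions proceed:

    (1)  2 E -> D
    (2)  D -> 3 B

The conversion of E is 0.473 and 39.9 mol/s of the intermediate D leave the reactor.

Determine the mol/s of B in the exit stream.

Conversion of E: E consumed = 2ξ₁ = 0.473 × 209 → ξ₁ = 49.43 mol/s.
D balance: n_D = 0 + 1ξ₁ − 1ξ₂ = 39.9 → ξ₂ = (1·49.43 − 39.9)/1 = 9.529 mol/s.
Outlet amounts (n = n₀ + Σ ν·ξ):
  E: 209 − 2(49.43) = 110.1
  D: 0 + 1(49.43) − 1(9.529) = 39.9
  B: 0 + 3(9.529) = 28.59

28.6 mol/s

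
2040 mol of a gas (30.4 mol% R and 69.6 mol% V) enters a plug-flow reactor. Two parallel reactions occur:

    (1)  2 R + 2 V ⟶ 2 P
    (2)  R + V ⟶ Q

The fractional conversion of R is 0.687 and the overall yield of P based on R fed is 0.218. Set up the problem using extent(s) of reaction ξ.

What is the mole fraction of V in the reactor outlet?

0.616

Yield of P: 2ξ₁ / 620.2 = 0.218 → ξ₁ = 67.6 mol.
Conversion of R: 2ξ₁ + 1ξ₂ = 0.687 × 620.2 = 426 → ξ₂ = 290.9 mol.
Outlet amounts (n = n₀ + Σ ν·ξ):
  R: 620.2 − 2(67.6) − 1(290.9) = 194.1
  V: 1420 − 2(67.6) − 1(290.9) = 993.8
  P: 0 + 2(67.6) = 135.2
  Q: 0 + 1(290.9) = 290.9
Total out = 1614 mol; y_V = 993.8 / 1614 = 0.6158.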